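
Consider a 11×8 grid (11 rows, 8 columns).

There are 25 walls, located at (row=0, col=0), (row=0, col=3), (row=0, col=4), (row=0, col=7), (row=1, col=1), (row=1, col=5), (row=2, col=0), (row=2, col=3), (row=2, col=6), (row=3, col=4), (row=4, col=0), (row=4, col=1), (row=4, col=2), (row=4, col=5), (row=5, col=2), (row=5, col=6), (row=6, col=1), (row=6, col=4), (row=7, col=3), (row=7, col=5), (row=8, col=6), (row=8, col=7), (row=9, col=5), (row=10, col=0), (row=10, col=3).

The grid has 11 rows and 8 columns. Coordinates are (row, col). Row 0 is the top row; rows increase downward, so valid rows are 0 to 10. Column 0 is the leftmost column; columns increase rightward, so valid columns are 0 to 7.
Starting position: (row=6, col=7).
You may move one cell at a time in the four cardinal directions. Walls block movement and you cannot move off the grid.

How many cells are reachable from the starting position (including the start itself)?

Answer: Reachable cells: 62

Derivation:
BFS flood-fill from (row=6, col=7):
  Distance 0: (row=6, col=7)
  Distance 1: (row=5, col=7), (row=6, col=6), (row=7, col=7)
  Distance 2: (row=4, col=7), (row=6, col=5), (row=7, col=6)
  Distance 3: (row=3, col=7), (row=4, col=6), (row=5, col=5)
  Distance 4: (row=2, col=7), (row=3, col=6), (row=5, col=4)
  Distance 5: (row=1, col=7), (row=3, col=5), (row=4, col=4), (row=5, col=3)
  Distance 6: (row=1, col=6), (row=2, col=5), (row=4, col=3), (row=6, col=3)
  Distance 7: (row=0, col=6), (row=2, col=4), (row=3, col=3), (row=6, col=2)
  Distance 8: (row=0, col=5), (row=1, col=4), (row=3, col=2), (row=7, col=2)
  Distance 9: (row=1, col=3), (row=2, col=2), (row=3, col=1), (row=7, col=1), (row=8, col=2)
  Distance 10: (row=1, col=2), (row=2, col=1), (row=3, col=0), (row=7, col=0), (row=8, col=1), (row=8, col=3), (row=9, col=2)
  Distance 11: (row=0, col=2), (row=6, col=0), (row=8, col=0), (row=8, col=4), (row=9, col=1), (row=9, col=3), (row=10, col=2)
  Distance 12: (row=0, col=1), (row=5, col=0), (row=7, col=4), (row=8, col=5), (row=9, col=0), (row=9, col=4), (row=10, col=1)
  Distance 13: (row=5, col=1), (row=10, col=4)
  Distance 14: (row=10, col=5)
  Distance 15: (row=10, col=6)
  Distance 16: (row=9, col=6), (row=10, col=7)
  Distance 17: (row=9, col=7)
Total reachable: 62 (grid has 63 open cells total)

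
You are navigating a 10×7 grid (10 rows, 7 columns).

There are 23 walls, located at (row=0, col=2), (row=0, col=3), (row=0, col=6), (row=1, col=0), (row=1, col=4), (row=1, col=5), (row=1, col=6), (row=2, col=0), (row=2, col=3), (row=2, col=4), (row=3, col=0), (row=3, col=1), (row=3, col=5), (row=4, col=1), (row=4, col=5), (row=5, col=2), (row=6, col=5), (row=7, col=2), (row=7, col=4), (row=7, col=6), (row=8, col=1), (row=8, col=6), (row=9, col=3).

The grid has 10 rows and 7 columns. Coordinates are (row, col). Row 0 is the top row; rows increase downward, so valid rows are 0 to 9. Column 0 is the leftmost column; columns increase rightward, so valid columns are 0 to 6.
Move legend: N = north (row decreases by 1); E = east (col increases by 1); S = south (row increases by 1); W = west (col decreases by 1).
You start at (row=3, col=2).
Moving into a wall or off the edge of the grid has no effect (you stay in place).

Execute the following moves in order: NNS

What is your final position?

Answer: Final position: (row=2, col=2)

Derivation:
Start: (row=3, col=2)
  N (north): (row=3, col=2) -> (row=2, col=2)
  N (north): (row=2, col=2) -> (row=1, col=2)
  S (south): (row=1, col=2) -> (row=2, col=2)
Final: (row=2, col=2)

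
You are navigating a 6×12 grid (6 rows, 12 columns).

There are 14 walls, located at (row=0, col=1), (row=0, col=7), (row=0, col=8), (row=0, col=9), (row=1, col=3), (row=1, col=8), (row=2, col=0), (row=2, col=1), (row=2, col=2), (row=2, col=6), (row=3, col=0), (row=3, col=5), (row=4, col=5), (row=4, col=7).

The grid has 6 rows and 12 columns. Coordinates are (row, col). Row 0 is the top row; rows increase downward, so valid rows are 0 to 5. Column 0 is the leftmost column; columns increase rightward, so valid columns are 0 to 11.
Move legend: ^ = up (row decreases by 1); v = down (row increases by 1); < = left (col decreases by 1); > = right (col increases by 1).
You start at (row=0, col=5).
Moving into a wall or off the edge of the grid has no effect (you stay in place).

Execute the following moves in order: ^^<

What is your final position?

Start: (row=0, col=5)
  ^ (up): blocked, stay at (row=0, col=5)
  ^ (up): blocked, stay at (row=0, col=5)
  < (left): (row=0, col=5) -> (row=0, col=4)
Final: (row=0, col=4)

Answer: Final position: (row=0, col=4)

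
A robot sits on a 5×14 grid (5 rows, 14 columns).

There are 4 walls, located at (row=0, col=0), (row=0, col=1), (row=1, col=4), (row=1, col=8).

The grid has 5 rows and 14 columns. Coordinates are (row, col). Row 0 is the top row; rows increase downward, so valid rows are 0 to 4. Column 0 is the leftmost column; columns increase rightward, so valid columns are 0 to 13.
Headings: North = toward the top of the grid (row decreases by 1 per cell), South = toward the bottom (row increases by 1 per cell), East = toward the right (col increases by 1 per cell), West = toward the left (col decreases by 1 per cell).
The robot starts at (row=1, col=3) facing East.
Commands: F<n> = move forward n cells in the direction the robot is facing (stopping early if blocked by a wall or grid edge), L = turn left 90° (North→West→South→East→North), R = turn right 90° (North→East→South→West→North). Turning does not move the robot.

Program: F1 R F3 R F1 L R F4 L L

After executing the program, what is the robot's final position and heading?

Answer: Final position: (row=4, col=0), facing East

Derivation:
Start: (row=1, col=3), facing East
  F1: move forward 0/1 (blocked), now at (row=1, col=3)
  R: turn right, now facing South
  F3: move forward 3, now at (row=4, col=3)
  R: turn right, now facing West
  F1: move forward 1, now at (row=4, col=2)
  L: turn left, now facing South
  R: turn right, now facing West
  F4: move forward 2/4 (blocked), now at (row=4, col=0)
  L: turn left, now facing South
  L: turn left, now facing East
Final: (row=4, col=0), facing East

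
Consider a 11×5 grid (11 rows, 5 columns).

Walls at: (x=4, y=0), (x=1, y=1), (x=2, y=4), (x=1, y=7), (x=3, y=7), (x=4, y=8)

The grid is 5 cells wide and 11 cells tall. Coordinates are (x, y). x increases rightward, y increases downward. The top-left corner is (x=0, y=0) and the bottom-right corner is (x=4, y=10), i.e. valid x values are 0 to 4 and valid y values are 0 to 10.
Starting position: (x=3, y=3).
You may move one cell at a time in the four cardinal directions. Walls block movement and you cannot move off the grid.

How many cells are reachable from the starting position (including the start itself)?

Answer: Reachable cells: 49

Derivation:
BFS flood-fill from (x=3, y=3):
  Distance 0: (x=3, y=3)
  Distance 1: (x=3, y=2), (x=2, y=3), (x=4, y=3), (x=3, y=4)
  Distance 2: (x=3, y=1), (x=2, y=2), (x=4, y=2), (x=1, y=3), (x=4, y=4), (x=3, y=5)
  Distance 3: (x=3, y=0), (x=2, y=1), (x=4, y=1), (x=1, y=2), (x=0, y=3), (x=1, y=4), (x=2, y=5), (x=4, y=5), (x=3, y=6)
  Distance 4: (x=2, y=0), (x=0, y=2), (x=0, y=4), (x=1, y=5), (x=2, y=6), (x=4, y=6)
  Distance 5: (x=1, y=0), (x=0, y=1), (x=0, y=5), (x=1, y=6), (x=2, y=7), (x=4, y=7)
  Distance 6: (x=0, y=0), (x=0, y=6), (x=2, y=8)
  Distance 7: (x=0, y=7), (x=1, y=8), (x=3, y=8), (x=2, y=9)
  Distance 8: (x=0, y=8), (x=1, y=9), (x=3, y=9), (x=2, y=10)
  Distance 9: (x=0, y=9), (x=4, y=9), (x=1, y=10), (x=3, y=10)
  Distance 10: (x=0, y=10), (x=4, y=10)
Total reachable: 49 (grid has 49 open cells total)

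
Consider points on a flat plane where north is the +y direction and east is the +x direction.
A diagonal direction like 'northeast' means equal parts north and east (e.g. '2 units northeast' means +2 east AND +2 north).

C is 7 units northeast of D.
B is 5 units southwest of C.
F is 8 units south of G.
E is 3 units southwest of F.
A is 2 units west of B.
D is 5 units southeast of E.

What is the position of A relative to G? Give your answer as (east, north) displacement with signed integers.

Answer: A is at (east=2, north=-14) relative to G.

Derivation:
Place G at the origin (east=0, north=0).
  F is 8 units south of G: delta (east=+0, north=-8); F at (east=0, north=-8).
  E is 3 units southwest of F: delta (east=-3, north=-3); E at (east=-3, north=-11).
  D is 5 units southeast of E: delta (east=+5, north=-5); D at (east=2, north=-16).
  C is 7 units northeast of D: delta (east=+7, north=+7); C at (east=9, north=-9).
  B is 5 units southwest of C: delta (east=-5, north=-5); B at (east=4, north=-14).
  A is 2 units west of B: delta (east=-2, north=+0); A at (east=2, north=-14).
Therefore A relative to G: (east=2, north=-14).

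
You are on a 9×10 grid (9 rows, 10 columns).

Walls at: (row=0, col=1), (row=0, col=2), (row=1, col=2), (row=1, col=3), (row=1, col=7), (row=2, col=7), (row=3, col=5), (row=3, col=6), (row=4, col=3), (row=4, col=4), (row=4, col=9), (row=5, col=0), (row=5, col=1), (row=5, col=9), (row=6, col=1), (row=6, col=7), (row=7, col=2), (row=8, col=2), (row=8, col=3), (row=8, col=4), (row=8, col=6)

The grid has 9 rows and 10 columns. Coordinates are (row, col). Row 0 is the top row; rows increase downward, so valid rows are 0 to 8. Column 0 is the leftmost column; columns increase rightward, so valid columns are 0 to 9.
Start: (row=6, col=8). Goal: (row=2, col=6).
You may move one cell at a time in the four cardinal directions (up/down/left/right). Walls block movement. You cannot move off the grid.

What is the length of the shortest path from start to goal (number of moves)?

Answer: Shortest path length: 10

Derivation:
BFS from (row=6, col=8) until reaching (row=2, col=6):
  Distance 0: (row=6, col=8)
  Distance 1: (row=5, col=8), (row=6, col=9), (row=7, col=8)
  Distance 2: (row=4, col=8), (row=5, col=7), (row=7, col=7), (row=7, col=9), (row=8, col=8)
  Distance 3: (row=3, col=8), (row=4, col=7), (row=5, col=6), (row=7, col=6), (row=8, col=7), (row=8, col=9)
  Distance 4: (row=2, col=8), (row=3, col=7), (row=3, col=9), (row=4, col=6), (row=5, col=5), (row=6, col=6), (row=7, col=5)
  Distance 5: (row=1, col=8), (row=2, col=9), (row=4, col=5), (row=5, col=4), (row=6, col=5), (row=7, col=4), (row=8, col=5)
  Distance 6: (row=0, col=8), (row=1, col=9), (row=5, col=3), (row=6, col=4), (row=7, col=3)
  Distance 7: (row=0, col=7), (row=0, col=9), (row=5, col=2), (row=6, col=3)
  Distance 8: (row=0, col=6), (row=4, col=2), (row=6, col=2)
  Distance 9: (row=0, col=5), (row=1, col=6), (row=3, col=2), (row=4, col=1)
  Distance 10: (row=0, col=4), (row=1, col=5), (row=2, col=2), (row=2, col=6), (row=3, col=1), (row=3, col=3), (row=4, col=0)  <- goal reached here
One shortest path (10 moves): (row=6, col=8) -> (row=5, col=8) -> (row=4, col=8) -> (row=3, col=8) -> (row=2, col=8) -> (row=1, col=8) -> (row=0, col=8) -> (row=0, col=7) -> (row=0, col=6) -> (row=1, col=6) -> (row=2, col=6)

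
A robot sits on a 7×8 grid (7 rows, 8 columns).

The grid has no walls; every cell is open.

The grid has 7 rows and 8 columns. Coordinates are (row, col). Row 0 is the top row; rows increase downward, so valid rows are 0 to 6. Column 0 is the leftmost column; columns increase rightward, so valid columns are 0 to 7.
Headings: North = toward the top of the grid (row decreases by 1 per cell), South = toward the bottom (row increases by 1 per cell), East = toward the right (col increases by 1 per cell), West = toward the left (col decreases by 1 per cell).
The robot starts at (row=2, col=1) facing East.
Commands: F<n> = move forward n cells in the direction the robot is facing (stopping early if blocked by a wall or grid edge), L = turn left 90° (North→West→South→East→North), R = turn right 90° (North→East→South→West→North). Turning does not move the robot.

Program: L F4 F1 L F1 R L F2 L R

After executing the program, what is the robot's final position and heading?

Start: (row=2, col=1), facing East
  L: turn left, now facing North
  F4: move forward 2/4 (blocked), now at (row=0, col=1)
  F1: move forward 0/1 (blocked), now at (row=0, col=1)
  L: turn left, now facing West
  F1: move forward 1, now at (row=0, col=0)
  R: turn right, now facing North
  L: turn left, now facing West
  F2: move forward 0/2 (blocked), now at (row=0, col=0)
  L: turn left, now facing South
  R: turn right, now facing West
Final: (row=0, col=0), facing West

Answer: Final position: (row=0, col=0), facing West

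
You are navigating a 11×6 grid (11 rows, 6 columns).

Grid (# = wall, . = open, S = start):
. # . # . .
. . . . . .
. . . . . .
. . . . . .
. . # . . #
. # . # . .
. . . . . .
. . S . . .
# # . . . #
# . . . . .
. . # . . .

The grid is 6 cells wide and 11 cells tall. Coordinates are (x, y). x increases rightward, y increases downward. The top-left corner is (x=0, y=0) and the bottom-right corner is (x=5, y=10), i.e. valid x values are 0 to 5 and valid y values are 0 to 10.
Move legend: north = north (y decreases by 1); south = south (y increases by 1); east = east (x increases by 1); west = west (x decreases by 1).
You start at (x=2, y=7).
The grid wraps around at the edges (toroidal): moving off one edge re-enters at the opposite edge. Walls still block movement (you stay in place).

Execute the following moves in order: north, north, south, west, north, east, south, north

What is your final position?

Start: (x=2, y=7)
  north (north): (x=2, y=7) -> (x=2, y=6)
  north (north): (x=2, y=6) -> (x=2, y=5)
  south (south): (x=2, y=5) -> (x=2, y=6)
  west (west): (x=2, y=6) -> (x=1, y=6)
  north (north): blocked, stay at (x=1, y=6)
  east (east): (x=1, y=6) -> (x=2, y=6)
  south (south): (x=2, y=6) -> (x=2, y=7)
  north (north): (x=2, y=7) -> (x=2, y=6)
Final: (x=2, y=6)

Answer: Final position: (x=2, y=6)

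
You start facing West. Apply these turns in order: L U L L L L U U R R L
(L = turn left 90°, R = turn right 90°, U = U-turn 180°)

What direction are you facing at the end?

Start: West
  L (left (90° counter-clockwise)) -> South
  U (U-turn (180°)) -> North
  L (left (90° counter-clockwise)) -> West
  L (left (90° counter-clockwise)) -> South
  L (left (90° counter-clockwise)) -> East
  L (left (90° counter-clockwise)) -> North
  U (U-turn (180°)) -> South
  U (U-turn (180°)) -> North
  R (right (90° clockwise)) -> East
  R (right (90° clockwise)) -> South
  L (left (90° counter-clockwise)) -> East
Final: East

Answer: Final heading: East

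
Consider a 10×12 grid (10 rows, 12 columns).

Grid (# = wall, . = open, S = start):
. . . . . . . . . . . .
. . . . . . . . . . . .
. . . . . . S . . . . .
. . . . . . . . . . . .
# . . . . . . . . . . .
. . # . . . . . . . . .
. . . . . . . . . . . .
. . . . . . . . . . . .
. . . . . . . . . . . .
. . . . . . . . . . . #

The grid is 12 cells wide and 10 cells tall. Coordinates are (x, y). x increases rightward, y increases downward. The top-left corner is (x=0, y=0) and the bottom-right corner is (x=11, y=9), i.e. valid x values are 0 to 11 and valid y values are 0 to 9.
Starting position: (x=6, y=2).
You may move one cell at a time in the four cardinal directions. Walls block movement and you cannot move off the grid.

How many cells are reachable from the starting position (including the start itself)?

Answer: Reachable cells: 117

Derivation:
BFS flood-fill from (x=6, y=2):
  Distance 0: (x=6, y=2)
  Distance 1: (x=6, y=1), (x=5, y=2), (x=7, y=2), (x=6, y=3)
  Distance 2: (x=6, y=0), (x=5, y=1), (x=7, y=1), (x=4, y=2), (x=8, y=2), (x=5, y=3), (x=7, y=3), (x=6, y=4)
  Distance 3: (x=5, y=0), (x=7, y=0), (x=4, y=1), (x=8, y=1), (x=3, y=2), (x=9, y=2), (x=4, y=3), (x=8, y=3), (x=5, y=4), (x=7, y=4), (x=6, y=5)
  Distance 4: (x=4, y=0), (x=8, y=0), (x=3, y=1), (x=9, y=1), (x=2, y=2), (x=10, y=2), (x=3, y=3), (x=9, y=3), (x=4, y=4), (x=8, y=4), (x=5, y=5), (x=7, y=5), (x=6, y=6)
  Distance 5: (x=3, y=0), (x=9, y=0), (x=2, y=1), (x=10, y=1), (x=1, y=2), (x=11, y=2), (x=2, y=3), (x=10, y=3), (x=3, y=4), (x=9, y=4), (x=4, y=5), (x=8, y=5), (x=5, y=6), (x=7, y=6), (x=6, y=7)
  Distance 6: (x=2, y=0), (x=10, y=0), (x=1, y=1), (x=11, y=1), (x=0, y=2), (x=1, y=3), (x=11, y=3), (x=2, y=4), (x=10, y=4), (x=3, y=5), (x=9, y=5), (x=4, y=6), (x=8, y=6), (x=5, y=7), (x=7, y=7), (x=6, y=8)
  Distance 7: (x=1, y=0), (x=11, y=0), (x=0, y=1), (x=0, y=3), (x=1, y=4), (x=11, y=4), (x=10, y=5), (x=3, y=6), (x=9, y=6), (x=4, y=7), (x=8, y=7), (x=5, y=8), (x=7, y=8), (x=6, y=9)
  Distance 8: (x=0, y=0), (x=1, y=5), (x=11, y=5), (x=2, y=6), (x=10, y=6), (x=3, y=7), (x=9, y=7), (x=4, y=8), (x=8, y=8), (x=5, y=9), (x=7, y=9)
  Distance 9: (x=0, y=5), (x=1, y=6), (x=11, y=6), (x=2, y=7), (x=10, y=7), (x=3, y=8), (x=9, y=8), (x=4, y=9), (x=8, y=9)
  Distance 10: (x=0, y=6), (x=1, y=7), (x=11, y=7), (x=2, y=8), (x=10, y=8), (x=3, y=9), (x=9, y=9)
  Distance 11: (x=0, y=7), (x=1, y=8), (x=11, y=8), (x=2, y=9), (x=10, y=9)
  Distance 12: (x=0, y=8), (x=1, y=9)
  Distance 13: (x=0, y=9)
Total reachable: 117 (grid has 117 open cells total)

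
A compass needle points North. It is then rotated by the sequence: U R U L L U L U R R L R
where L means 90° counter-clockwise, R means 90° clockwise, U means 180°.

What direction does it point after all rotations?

Answer: Final heading: North

Derivation:
Start: North
  U (U-turn (180°)) -> South
  R (right (90° clockwise)) -> West
  U (U-turn (180°)) -> East
  L (left (90° counter-clockwise)) -> North
  L (left (90° counter-clockwise)) -> West
  U (U-turn (180°)) -> East
  L (left (90° counter-clockwise)) -> North
  U (U-turn (180°)) -> South
  R (right (90° clockwise)) -> West
  R (right (90° clockwise)) -> North
  L (left (90° counter-clockwise)) -> West
  R (right (90° clockwise)) -> North
Final: North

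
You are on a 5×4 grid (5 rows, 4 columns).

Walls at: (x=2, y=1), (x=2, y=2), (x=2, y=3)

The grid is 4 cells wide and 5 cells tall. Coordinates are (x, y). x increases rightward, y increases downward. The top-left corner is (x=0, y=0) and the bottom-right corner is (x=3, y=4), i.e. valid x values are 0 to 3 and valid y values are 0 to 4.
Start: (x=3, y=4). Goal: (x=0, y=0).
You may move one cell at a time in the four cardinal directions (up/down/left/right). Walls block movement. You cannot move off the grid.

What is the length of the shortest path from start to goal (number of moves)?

Answer: Shortest path length: 7

Derivation:
BFS from (x=3, y=4) until reaching (x=0, y=0):
  Distance 0: (x=3, y=4)
  Distance 1: (x=3, y=3), (x=2, y=4)
  Distance 2: (x=3, y=2), (x=1, y=4)
  Distance 3: (x=3, y=1), (x=1, y=3), (x=0, y=4)
  Distance 4: (x=3, y=0), (x=1, y=2), (x=0, y=3)
  Distance 5: (x=2, y=0), (x=1, y=1), (x=0, y=2)
  Distance 6: (x=1, y=0), (x=0, y=1)
  Distance 7: (x=0, y=0)  <- goal reached here
One shortest path (7 moves): (x=3, y=4) -> (x=2, y=4) -> (x=1, y=4) -> (x=0, y=4) -> (x=0, y=3) -> (x=0, y=2) -> (x=0, y=1) -> (x=0, y=0)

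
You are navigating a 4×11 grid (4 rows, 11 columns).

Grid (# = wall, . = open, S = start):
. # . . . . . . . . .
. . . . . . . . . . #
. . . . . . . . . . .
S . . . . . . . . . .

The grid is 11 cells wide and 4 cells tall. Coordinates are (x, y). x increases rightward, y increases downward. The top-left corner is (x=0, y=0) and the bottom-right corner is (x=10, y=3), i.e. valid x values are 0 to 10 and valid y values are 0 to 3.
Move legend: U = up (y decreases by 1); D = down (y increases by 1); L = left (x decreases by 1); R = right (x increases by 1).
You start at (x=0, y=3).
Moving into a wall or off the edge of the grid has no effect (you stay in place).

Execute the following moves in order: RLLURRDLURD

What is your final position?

Start: (x=0, y=3)
  R (right): (x=0, y=3) -> (x=1, y=3)
  L (left): (x=1, y=3) -> (x=0, y=3)
  L (left): blocked, stay at (x=0, y=3)
  U (up): (x=0, y=3) -> (x=0, y=2)
  R (right): (x=0, y=2) -> (x=1, y=2)
  R (right): (x=1, y=2) -> (x=2, y=2)
  D (down): (x=2, y=2) -> (x=2, y=3)
  L (left): (x=2, y=3) -> (x=1, y=3)
  U (up): (x=1, y=3) -> (x=1, y=2)
  R (right): (x=1, y=2) -> (x=2, y=2)
  D (down): (x=2, y=2) -> (x=2, y=3)
Final: (x=2, y=3)

Answer: Final position: (x=2, y=3)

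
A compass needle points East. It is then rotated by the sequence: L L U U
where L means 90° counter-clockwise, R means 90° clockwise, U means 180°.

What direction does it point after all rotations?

Answer: Final heading: West

Derivation:
Start: East
  L (left (90° counter-clockwise)) -> North
  L (left (90° counter-clockwise)) -> West
  U (U-turn (180°)) -> East
  U (U-turn (180°)) -> West
Final: West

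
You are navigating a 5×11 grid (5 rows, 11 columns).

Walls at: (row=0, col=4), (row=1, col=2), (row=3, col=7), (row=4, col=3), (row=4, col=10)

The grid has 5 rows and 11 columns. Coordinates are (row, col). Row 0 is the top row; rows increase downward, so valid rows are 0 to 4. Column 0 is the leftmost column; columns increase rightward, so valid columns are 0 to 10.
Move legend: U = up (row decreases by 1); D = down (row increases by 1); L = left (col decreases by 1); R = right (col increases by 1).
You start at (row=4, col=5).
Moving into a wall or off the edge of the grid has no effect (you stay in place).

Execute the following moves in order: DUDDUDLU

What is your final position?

Answer: Final position: (row=3, col=4)

Derivation:
Start: (row=4, col=5)
  D (down): blocked, stay at (row=4, col=5)
  U (up): (row=4, col=5) -> (row=3, col=5)
  D (down): (row=3, col=5) -> (row=4, col=5)
  D (down): blocked, stay at (row=4, col=5)
  U (up): (row=4, col=5) -> (row=3, col=5)
  D (down): (row=3, col=5) -> (row=4, col=5)
  L (left): (row=4, col=5) -> (row=4, col=4)
  U (up): (row=4, col=4) -> (row=3, col=4)
Final: (row=3, col=4)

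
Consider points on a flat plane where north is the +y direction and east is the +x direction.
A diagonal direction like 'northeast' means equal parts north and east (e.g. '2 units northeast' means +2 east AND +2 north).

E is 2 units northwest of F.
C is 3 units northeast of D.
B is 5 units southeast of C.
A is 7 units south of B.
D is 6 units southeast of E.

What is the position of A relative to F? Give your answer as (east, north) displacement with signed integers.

Place F at the origin (east=0, north=0).
  E is 2 units northwest of F: delta (east=-2, north=+2); E at (east=-2, north=2).
  D is 6 units southeast of E: delta (east=+6, north=-6); D at (east=4, north=-4).
  C is 3 units northeast of D: delta (east=+3, north=+3); C at (east=7, north=-1).
  B is 5 units southeast of C: delta (east=+5, north=-5); B at (east=12, north=-6).
  A is 7 units south of B: delta (east=+0, north=-7); A at (east=12, north=-13).
Therefore A relative to F: (east=12, north=-13).

Answer: A is at (east=12, north=-13) relative to F.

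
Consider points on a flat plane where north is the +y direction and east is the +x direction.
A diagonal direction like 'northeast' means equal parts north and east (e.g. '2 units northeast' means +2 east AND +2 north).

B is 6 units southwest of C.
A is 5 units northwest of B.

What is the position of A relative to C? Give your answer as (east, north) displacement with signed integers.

Place C at the origin (east=0, north=0).
  B is 6 units southwest of C: delta (east=-6, north=-6); B at (east=-6, north=-6).
  A is 5 units northwest of B: delta (east=-5, north=+5); A at (east=-11, north=-1).
Therefore A relative to C: (east=-11, north=-1).

Answer: A is at (east=-11, north=-1) relative to C.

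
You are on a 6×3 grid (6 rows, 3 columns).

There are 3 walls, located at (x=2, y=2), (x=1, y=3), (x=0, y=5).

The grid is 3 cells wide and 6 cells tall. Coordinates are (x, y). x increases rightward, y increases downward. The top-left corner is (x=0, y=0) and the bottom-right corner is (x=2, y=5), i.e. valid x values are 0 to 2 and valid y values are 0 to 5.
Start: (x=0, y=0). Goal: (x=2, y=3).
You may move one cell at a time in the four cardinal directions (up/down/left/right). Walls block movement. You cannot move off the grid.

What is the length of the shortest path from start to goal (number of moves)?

Answer: Shortest path length: 7

Derivation:
BFS from (x=0, y=0) until reaching (x=2, y=3):
  Distance 0: (x=0, y=0)
  Distance 1: (x=1, y=0), (x=0, y=1)
  Distance 2: (x=2, y=0), (x=1, y=1), (x=0, y=2)
  Distance 3: (x=2, y=1), (x=1, y=2), (x=0, y=3)
  Distance 4: (x=0, y=4)
  Distance 5: (x=1, y=4)
  Distance 6: (x=2, y=4), (x=1, y=5)
  Distance 7: (x=2, y=3), (x=2, y=5)  <- goal reached here
One shortest path (7 moves): (x=0, y=0) -> (x=0, y=1) -> (x=0, y=2) -> (x=0, y=3) -> (x=0, y=4) -> (x=1, y=4) -> (x=2, y=4) -> (x=2, y=3)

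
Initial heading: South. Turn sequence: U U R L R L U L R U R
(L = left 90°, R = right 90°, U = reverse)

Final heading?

Start: South
  U (U-turn (180°)) -> North
  U (U-turn (180°)) -> South
  R (right (90° clockwise)) -> West
  L (left (90° counter-clockwise)) -> South
  R (right (90° clockwise)) -> West
  L (left (90° counter-clockwise)) -> South
  U (U-turn (180°)) -> North
  L (left (90° counter-clockwise)) -> West
  R (right (90° clockwise)) -> North
  U (U-turn (180°)) -> South
  R (right (90° clockwise)) -> West
Final: West

Answer: Final heading: West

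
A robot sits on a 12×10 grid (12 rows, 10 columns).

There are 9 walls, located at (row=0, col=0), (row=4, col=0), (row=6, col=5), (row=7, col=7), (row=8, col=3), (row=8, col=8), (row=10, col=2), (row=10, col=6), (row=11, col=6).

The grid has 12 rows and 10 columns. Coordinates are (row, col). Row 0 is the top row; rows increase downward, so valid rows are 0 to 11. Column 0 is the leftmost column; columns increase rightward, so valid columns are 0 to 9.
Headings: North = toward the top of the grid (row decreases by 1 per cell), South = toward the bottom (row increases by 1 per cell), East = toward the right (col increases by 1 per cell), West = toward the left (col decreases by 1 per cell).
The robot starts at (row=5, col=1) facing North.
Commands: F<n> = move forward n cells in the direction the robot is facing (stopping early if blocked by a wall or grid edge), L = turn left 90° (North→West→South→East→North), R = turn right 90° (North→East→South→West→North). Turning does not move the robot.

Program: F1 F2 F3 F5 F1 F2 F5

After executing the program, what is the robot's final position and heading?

Answer: Final position: (row=0, col=1), facing North

Derivation:
Start: (row=5, col=1), facing North
  F1: move forward 1, now at (row=4, col=1)
  F2: move forward 2, now at (row=2, col=1)
  F3: move forward 2/3 (blocked), now at (row=0, col=1)
  F5: move forward 0/5 (blocked), now at (row=0, col=1)
  F1: move forward 0/1 (blocked), now at (row=0, col=1)
  F2: move forward 0/2 (blocked), now at (row=0, col=1)
  F5: move forward 0/5 (blocked), now at (row=0, col=1)
Final: (row=0, col=1), facing North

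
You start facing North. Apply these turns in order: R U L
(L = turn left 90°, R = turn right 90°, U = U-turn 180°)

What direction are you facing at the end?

Answer: Final heading: South

Derivation:
Start: North
  R (right (90° clockwise)) -> East
  U (U-turn (180°)) -> West
  L (left (90° counter-clockwise)) -> South
Final: South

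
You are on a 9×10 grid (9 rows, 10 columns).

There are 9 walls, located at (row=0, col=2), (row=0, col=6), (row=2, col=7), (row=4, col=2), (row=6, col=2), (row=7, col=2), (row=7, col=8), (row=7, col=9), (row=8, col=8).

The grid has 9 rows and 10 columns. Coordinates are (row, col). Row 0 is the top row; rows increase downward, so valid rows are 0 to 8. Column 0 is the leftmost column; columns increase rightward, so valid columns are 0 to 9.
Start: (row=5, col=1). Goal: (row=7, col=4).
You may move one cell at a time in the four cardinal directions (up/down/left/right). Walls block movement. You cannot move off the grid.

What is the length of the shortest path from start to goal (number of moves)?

Answer: Shortest path length: 5

Derivation:
BFS from (row=5, col=1) until reaching (row=7, col=4):
  Distance 0: (row=5, col=1)
  Distance 1: (row=4, col=1), (row=5, col=0), (row=5, col=2), (row=6, col=1)
  Distance 2: (row=3, col=1), (row=4, col=0), (row=5, col=3), (row=6, col=0), (row=7, col=1)
  Distance 3: (row=2, col=1), (row=3, col=0), (row=3, col=2), (row=4, col=3), (row=5, col=4), (row=6, col=3), (row=7, col=0), (row=8, col=1)
  Distance 4: (row=1, col=1), (row=2, col=0), (row=2, col=2), (row=3, col=3), (row=4, col=4), (row=5, col=5), (row=6, col=4), (row=7, col=3), (row=8, col=0), (row=8, col=2)
  Distance 5: (row=0, col=1), (row=1, col=0), (row=1, col=2), (row=2, col=3), (row=3, col=4), (row=4, col=5), (row=5, col=6), (row=6, col=5), (row=7, col=4), (row=8, col=3)  <- goal reached here
One shortest path (5 moves): (row=5, col=1) -> (row=5, col=2) -> (row=5, col=3) -> (row=5, col=4) -> (row=6, col=4) -> (row=7, col=4)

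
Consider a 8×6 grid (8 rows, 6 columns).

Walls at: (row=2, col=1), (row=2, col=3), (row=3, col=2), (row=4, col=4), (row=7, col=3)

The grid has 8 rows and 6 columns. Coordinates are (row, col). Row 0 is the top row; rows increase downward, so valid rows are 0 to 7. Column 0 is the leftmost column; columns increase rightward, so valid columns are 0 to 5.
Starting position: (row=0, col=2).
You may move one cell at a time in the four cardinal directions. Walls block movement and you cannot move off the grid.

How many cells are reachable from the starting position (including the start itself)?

BFS flood-fill from (row=0, col=2):
  Distance 0: (row=0, col=2)
  Distance 1: (row=0, col=1), (row=0, col=3), (row=1, col=2)
  Distance 2: (row=0, col=0), (row=0, col=4), (row=1, col=1), (row=1, col=3), (row=2, col=2)
  Distance 3: (row=0, col=5), (row=1, col=0), (row=1, col=4)
  Distance 4: (row=1, col=5), (row=2, col=0), (row=2, col=4)
  Distance 5: (row=2, col=5), (row=3, col=0), (row=3, col=4)
  Distance 6: (row=3, col=1), (row=3, col=3), (row=3, col=5), (row=4, col=0)
  Distance 7: (row=4, col=1), (row=4, col=3), (row=4, col=5), (row=5, col=0)
  Distance 8: (row=4, col=2), (row=5, col=1), (row=5, col=3), (row=5, col=5), (row=6, col=0)
  Distance 9: (row=5, col=2), (row=5, col=4), (row=6, col=1), (row=6, col=3), (row=6, col=5), (row=7, col=0)
  Distance 10: (row=6, col=2), (row=6, col=4), (row=7, col=1), (row=7, col=5)
  Distance 11: (row=7, col=2), (row=7, col=4)
Total reachable: 43 (grid has 43 open cells total)

Answer: Reachable cells: 43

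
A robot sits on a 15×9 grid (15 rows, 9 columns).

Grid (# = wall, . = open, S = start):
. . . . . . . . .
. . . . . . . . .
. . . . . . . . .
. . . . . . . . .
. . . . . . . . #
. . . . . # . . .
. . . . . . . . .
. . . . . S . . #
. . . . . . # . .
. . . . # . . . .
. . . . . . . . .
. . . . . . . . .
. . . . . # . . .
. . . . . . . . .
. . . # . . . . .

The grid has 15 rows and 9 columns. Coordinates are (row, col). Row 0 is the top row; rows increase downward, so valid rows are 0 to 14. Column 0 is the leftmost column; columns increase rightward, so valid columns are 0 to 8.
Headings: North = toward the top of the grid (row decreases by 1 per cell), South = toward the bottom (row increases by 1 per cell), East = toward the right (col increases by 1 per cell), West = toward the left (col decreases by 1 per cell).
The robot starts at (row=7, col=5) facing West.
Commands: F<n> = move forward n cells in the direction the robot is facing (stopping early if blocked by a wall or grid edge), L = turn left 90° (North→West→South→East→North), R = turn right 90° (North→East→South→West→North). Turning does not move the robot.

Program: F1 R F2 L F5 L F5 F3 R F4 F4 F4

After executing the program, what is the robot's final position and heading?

Start: (row=7, col=5), facing West
  F1: move forward 1, now at (row=7, col=4)
  R: turn right, now facing North
  F2: move forward 2, now at (row=5, col=4)
  L: turn left, now facing West
  F5: move forward 4/5 (blocked), now at (row=5, col=0)
  L: turn left, now facing South
  F5: move forward 5, now at (row=10, col=0)
  F3: move forward 3, now at (row=13, col=0)
  R: turn right, now facing West
  [×3]F4: move forward 0/4 (blocked), now at (row=13, col=0)
Final: (row=13, col=0), facing West

Answer: Final position: (row=13, col=0), facing West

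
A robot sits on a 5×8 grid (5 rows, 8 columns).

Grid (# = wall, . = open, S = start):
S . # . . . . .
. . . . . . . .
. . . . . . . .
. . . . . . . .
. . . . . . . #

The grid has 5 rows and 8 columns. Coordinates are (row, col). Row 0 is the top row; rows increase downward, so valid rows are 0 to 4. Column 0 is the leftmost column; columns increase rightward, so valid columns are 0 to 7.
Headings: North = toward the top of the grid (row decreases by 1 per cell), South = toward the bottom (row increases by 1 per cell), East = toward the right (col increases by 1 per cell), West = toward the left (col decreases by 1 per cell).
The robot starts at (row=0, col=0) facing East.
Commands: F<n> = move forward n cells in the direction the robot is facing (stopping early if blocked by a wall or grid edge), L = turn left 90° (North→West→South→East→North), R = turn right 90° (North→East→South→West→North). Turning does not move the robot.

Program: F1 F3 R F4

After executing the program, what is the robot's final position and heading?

Start: (row=0, col=0), facing East
  F1: move forward 1, now at (row=0, col=1)
  F3: move forward 0/3 (blocked), now at (row=0, col=1)
  R: turn right, now facing South
  F4: move forward 4, now at (row=4, col=1)
Final: (row=4, col=1), facing South

Answer: Final position: (row=4, col=1), facing South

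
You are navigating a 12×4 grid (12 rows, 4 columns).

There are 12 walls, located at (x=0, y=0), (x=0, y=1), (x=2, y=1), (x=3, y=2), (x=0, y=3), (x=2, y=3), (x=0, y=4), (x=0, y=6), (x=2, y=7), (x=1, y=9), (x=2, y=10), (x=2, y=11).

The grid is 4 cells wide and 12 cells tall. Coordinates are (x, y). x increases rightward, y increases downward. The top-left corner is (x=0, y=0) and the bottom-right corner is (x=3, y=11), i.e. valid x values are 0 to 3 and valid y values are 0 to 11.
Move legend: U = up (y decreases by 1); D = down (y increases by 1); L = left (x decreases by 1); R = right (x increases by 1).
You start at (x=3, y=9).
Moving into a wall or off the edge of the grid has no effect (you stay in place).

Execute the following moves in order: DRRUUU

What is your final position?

Answer: Final position: (x=3, y=7)

Derivation:
Start: (x=3, y=9)
  D (down): (x=3, y=9) -> (x=3, y=10)
  R (right): blocked, stay at (x=3, y=10)
  R (right): blocked, stay at (x=3, y=10)
  U (up): (x=3, y=10) -> (x=3, y=9)
  U (up): (x=3, y=9) -> (x=3, y=8)
  U (up): (x=3, y=8) -> (x=3, y=7)
Final: (x=3, y=7)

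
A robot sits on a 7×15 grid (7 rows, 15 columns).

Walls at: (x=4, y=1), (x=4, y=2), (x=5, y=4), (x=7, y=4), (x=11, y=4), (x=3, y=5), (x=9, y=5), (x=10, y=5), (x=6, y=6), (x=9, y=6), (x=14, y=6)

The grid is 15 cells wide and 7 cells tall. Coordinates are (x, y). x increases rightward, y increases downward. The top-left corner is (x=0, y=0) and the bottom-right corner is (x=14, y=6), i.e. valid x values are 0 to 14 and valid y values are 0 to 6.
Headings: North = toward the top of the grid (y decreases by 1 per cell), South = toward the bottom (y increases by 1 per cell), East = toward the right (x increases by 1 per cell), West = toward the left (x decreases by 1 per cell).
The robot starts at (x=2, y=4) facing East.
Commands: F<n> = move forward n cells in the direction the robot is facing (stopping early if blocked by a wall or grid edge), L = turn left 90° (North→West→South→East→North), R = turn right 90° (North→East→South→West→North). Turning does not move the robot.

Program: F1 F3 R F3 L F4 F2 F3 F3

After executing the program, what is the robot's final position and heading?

Start: (x=2, y=4), facing East
  F1: move forward 1, now at (x=3, y=4)
  F3: move forward 1/3 (blocked), now at (x=4, y=4)
  R: turn right, now facing South
  F3: move forward 2/3 (blocked), now at (x=4, y=6)
  L: turn left, now facing East
  F4: move forward 1/4 (blocked), now at (x=5, y=6)
  F2: move forward 0/2 (blocked), now at (x=5, y=6)
  F3: move forward 0/3 (blocked), now at (x=5, y=6)
  F3: move forward 0/3 (blocked), now at (x=5, y=6)
Final: (x=5, y=6), facing East

Answer: Final position: (x=5, y=6), facing East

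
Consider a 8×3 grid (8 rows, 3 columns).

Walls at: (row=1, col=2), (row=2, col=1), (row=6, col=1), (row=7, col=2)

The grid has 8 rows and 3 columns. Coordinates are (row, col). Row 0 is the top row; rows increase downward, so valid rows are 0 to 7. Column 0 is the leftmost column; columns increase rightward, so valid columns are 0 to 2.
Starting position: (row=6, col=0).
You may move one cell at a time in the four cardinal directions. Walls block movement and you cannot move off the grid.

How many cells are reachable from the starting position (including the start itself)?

Answer: Reachable cells: 20

Derivation:
BFS flood-fill from (row=6, col=0):
  Distance 0: (row=6, col=0)
  Distance 1: (row=5, col=0), (row=7, col=0)
  Distance 2: (row=4, col=0), (row=5, col=1), (row=7, col=1)
  Distance 3: (row=3, col=0), (row=4, col=1), (row=5, col=2)
  Distance 4: (row=2, col=0), (row=3, col=1), (row=4, col=2), (row=6, col=2)
  Distance 5: (row=1, col=0), (row=3, col=2)
  Distance 6: (row=0, col=0), (row=1, col=1), (row=2, col=2)
  Distance 7: (row=0, col=1)
  Distance 8: (row=0, col=2)
Total reachable: 20 (grid has 20 open cells total)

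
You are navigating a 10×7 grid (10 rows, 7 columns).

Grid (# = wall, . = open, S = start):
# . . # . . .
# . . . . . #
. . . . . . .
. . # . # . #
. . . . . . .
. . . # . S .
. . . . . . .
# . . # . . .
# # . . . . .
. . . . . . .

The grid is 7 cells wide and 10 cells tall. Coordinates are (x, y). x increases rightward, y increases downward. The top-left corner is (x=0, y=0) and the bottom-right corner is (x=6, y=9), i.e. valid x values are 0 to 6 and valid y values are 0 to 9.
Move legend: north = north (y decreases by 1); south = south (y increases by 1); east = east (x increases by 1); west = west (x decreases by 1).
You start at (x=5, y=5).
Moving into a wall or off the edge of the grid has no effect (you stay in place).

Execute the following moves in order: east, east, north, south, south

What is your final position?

Start: (x=5, y=5)
  east (east): (x=5, y=5) -> (x=6, y=5)
  east (east): blocked, stay at (x=6, y=5)
  north (north): (x=6, y=5) -> (x=6, y=4)
  south (south): (x=6, y=4) -> (x=6, y=5)
  south (south): (x=6, y=5) -> (x=6, y=6)
Final: (x=6, y=6)

Answer: Final position: (x=6, y=6)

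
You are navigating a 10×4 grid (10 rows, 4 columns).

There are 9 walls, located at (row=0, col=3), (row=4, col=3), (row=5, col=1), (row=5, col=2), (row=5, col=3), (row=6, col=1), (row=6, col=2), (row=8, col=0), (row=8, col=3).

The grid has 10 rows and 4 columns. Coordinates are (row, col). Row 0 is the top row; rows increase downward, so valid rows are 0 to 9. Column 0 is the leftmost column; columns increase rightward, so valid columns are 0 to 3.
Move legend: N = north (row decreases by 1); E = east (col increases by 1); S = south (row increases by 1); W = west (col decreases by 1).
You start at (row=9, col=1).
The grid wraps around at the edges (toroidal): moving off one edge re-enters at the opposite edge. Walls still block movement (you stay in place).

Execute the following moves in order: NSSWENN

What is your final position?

Answer: Final position: (row=8, col=1)

Derivation:
Start: (row=9, col=1)
  N (north): (row=9, col=1) -> (row=8, col=1)
  S (south): (row=8, col=1) -> (row=9, col=1)
  S (south): (row=9, col=1) -> (row=0, col=1)
  W (west): (row=0, col=1) -> (row=0, col=0)
  E (east): (row=0, col=0) -> (row=0, col=1)
  N (north): (row=0, col=1) -> (row=9, col=1)
  N (north): (row=9, col=1) -> (row=8, col=1)
Final: (row=8, col=1)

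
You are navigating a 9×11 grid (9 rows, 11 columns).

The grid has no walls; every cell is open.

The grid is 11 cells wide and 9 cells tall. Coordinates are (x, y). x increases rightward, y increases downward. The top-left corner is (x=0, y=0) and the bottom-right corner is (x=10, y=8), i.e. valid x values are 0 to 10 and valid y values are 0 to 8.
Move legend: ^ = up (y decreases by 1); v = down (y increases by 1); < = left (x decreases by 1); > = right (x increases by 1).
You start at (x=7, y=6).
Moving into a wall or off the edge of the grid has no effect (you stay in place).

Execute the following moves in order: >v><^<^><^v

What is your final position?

Answer: Final position: (x=7, y=5)

Derivation:
Start: (x=7, y=6)
  > (right): (x=7, y=6) -> (x=8, y=6)
  v (down): (x=8, y=6) -> (x=8, y=7)
  > (right): (x=8, y=7) -> (x=9, y=7)
  < (left): (x=9, y=7) -> (x=8, y=7)
  ^ (up): (x=8, y=7) -> (x=8, y=6)
  < (left): (x=8, y=6) -> (x=7, y=6)
  ^ (up): (x=7, y=6) -> (x=7, y=5)
  > (right): (x=7, y=5) -> (x=8, y=5)
  < (left): (x=8, y=5) -> (x=7, y=5)
  ^ (up): (x=7, y=5) -> (x=7, y=4)
  v (down): (x=7, y=4) -> (x=7, y=5)
Final: (x=7, y=5)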